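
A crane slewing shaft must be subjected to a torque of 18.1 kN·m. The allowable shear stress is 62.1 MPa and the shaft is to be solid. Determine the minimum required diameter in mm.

114 mm

For a solid shaft τ_max = 16T/(πd³), so d = (16T/(π τ_allow))^(1/3) = (16·18100/(π·6.21×10^7))^(1/3) = 0.1141 m.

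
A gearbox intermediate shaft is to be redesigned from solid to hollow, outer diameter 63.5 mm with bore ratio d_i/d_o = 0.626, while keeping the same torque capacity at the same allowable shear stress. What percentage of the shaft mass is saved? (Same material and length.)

Equal τ_max and T ⇒ the solid shaft needs d_s³ = d_o³(1−k⁴), so d_s = 63.5·(1−0.626⁴)^(1/3) = 60.07 mm.
Area ratio A_h/A_s = d_o²(1−k²)/d_s² = (1−k²)/(1−k⁴)^(2/3) = 0.6796.
Mass saving = 1 − 0.6796 = 32.0 %.

32.0 %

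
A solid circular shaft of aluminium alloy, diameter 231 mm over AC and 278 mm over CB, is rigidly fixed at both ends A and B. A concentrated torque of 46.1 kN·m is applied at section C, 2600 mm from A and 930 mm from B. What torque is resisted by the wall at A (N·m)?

6720 N·m

Compatibility: T_A·a/J_AC = T_B·b/J_CB with T_A + T_B = T₀.
J_AC = 2.80×10^-4 m⁴, J_CB = 5.86×10^-4 m⁴, so T_A = T₀·(J_AC/a)/((J_AC/a)+(J_CB/b)) = 6716 N·m, T_B = 39380 N·m.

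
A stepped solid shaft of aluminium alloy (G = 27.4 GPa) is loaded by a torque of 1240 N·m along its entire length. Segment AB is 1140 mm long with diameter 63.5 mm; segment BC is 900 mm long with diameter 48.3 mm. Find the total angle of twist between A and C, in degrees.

6.22°

J_AB = π(0.0635)⁴/32 = 1.60×10^-6 m⁴; J_BC = π(0.0483)⁴/32 = 5.34×10^-7 m⁴.
θ = (T/G)·Σ L_i/J_i = (1240/27.4×10⁹)·(1.14/1.60×10^-6 + 0.900/5.34×10^-7) = 0.1086 rad.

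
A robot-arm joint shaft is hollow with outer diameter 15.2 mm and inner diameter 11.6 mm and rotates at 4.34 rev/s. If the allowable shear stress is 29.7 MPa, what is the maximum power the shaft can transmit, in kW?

J = π(d_o⁴ − d_i⁴)/32 = π(0.0152⁴ − 0.0116⁴)/32 = 3.463×10^-9 m⁴.
T_max = τ_allow·J/r = 2.97×10^7 × 3.463×10^-9 / 0.00760 = 13.53 N·m.
ω = 2π·4.34 = 27.27 rad/s, so P_max = T_max·ω = 369.0 W.

0.369 kW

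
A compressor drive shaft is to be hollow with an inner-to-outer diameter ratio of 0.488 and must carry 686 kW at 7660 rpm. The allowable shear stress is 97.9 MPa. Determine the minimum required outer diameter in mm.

ω = 2π·7660/60 = 802.2 rad/s, so T = P/ω = 686×10³ / 802.2 = 855.2 N·m.
For a hollow shaft with d_i/d_o = 0.488: τ_max = 16T/(π d_o³ (1−k⁴)), so d_o = [16T/(π τ_allow (1−k⁴))]^(1/3) = [16·855.2/(π·9.79×10^7·0.9433)]^(1/3) = 0.03613 m.

36.1 mm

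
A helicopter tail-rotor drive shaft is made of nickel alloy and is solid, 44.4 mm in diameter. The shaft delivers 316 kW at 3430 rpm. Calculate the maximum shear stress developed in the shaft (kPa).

ω = 2π·3430/60 = 359.2 rad/s, so T = P/ω = 316×10³ / 359.2 = 879.8 N·m.
J = πd⁴/32 = π(0.0444)⁴/32 = 3.815×10^-7 m⁴.
τ_max = T·r/J = 879.8 × 0.0222 / 3.815×10^-7 = 5.119×10^7 Pa.

51200 kPa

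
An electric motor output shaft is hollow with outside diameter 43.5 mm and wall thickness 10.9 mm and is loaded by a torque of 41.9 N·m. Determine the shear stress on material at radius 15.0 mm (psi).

276 psi

J = π(d_o⁴ − d_i⁴)/32 = π(0.0435⁴ − 0.0217⁴)/32 = 3.298×10^-7 m⁴.
Shear stress varies linearly with radius: τ = T·r/J = 41.90 × 0.0150 / 3.298×10^-7 = 1.906×10^6 Pa.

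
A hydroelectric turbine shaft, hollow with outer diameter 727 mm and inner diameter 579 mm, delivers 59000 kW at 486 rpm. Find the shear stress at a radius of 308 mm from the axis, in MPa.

21.8 MPa

ω = 2π·486/60 = 50.89 rad/s, so T = P/ω = 59000×10³ / 50.89 = 1.159e6 N·m.
J = π(d_o⁴ − d_i⁴)/32 = π(0.727⁴ − 0.579⁴)/32 = 0.01639 m⁴.
Shear stress varies linearly with radius: τ = T·r/J = 1.159e6 × 0.308 / 0.01639 = 2.178×10^7 Pa.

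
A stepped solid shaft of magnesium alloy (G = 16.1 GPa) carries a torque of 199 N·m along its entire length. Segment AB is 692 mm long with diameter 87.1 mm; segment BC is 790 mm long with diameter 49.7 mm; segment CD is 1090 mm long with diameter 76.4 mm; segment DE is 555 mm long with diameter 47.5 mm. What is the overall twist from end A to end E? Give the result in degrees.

2.04°

J_AB = π(0.0871)⁴/32 = 5.65×10^-6 m⁴; J_BC = π(0.0497)⁴/32 = 5.99×10^-7 m⁴; J_CD = π(0.0764)⁴/32 = 3.34×10^-6 m⁴; J_DE = π(0.0475)⁴/32 = 5.00×10^-7 m⁴.
θ = (T/G)·Σ L_i/J_i = (199.0/16.1×10⁹)·(0.692/5.65×10^-6 + 0.790/5.99×10^-7 + 1.09/3.34×10^-6 + 0.555/5.00×10^-7) = 0.03557 rad.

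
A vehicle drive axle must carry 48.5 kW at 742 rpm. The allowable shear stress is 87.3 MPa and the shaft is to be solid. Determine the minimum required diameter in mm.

33.1 mm

ω = 2π·742/60 = 77.70 rad/s, so T = P/ω = 48.5×10³ / 77.70 = 624.2 N·m.
For a solid shaft τ_max = 16T/(πd³), so d = (16T/(π τ_allow))^(1/3) = (16·624.2/(π·8.73×10^7))^(1/3) = 0.03315 m.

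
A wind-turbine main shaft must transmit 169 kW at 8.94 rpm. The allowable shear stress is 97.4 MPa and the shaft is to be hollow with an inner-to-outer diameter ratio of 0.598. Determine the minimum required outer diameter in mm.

ω = 2π·8.94/60 = 0.9362 rad/s, so T = P/ω = 169×10³ / 0.9362 = 180500 N·m.
For a hollow shaft with d_i/d_o = 0.598: τ_max = 16T/(π d_o³ (1−k⁴)), so d_o = [16T/(π τ_allow (1−k⁴))]^(1/3) = [16·180500/(π·9.74×10^7·0.8721)]^(1/3) = 0.2212 m.

221 mm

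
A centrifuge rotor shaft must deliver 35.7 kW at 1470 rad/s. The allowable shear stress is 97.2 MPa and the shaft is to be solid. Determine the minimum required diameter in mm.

ω = 1470 rad/s, so T = P/ω = 35.7×10³ / 1470 = 24.29 N·m.
For a solid shaft τ_max = 16T/(πd³), so d = (16T/(π τ_allow))^(1/3) = (16·24.29/(π·9.72×10^7))^(1/3) = 0.01084 m.

10.8 mm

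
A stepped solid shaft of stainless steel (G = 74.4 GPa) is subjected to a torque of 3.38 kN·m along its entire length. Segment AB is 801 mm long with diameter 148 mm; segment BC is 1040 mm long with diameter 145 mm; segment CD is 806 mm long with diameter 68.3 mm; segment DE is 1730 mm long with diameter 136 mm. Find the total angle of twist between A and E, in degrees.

1.22°

J_AB = π(0.148)⁴/32 = 4.71×10^-5 m⁴; J_BC = π(0.145)⁴/32 = 4.34×10^-5 m⁴; J_CD = π(0.0683)⁴/32 = 2.14×10^-6 m⁴; J_DE = π(0.136)⁴/32 = 3.36×10^-5 m⁴.
θ = (T/G)·Σ L_i/J_i = (3380/74.4×10⁹)·(0.801/4.71×10^-5 + 1.04/4.34×10^-5 + 0.806/2.14×10^-6 + 1.73/3.36×10^-5) = 0.02134 rad.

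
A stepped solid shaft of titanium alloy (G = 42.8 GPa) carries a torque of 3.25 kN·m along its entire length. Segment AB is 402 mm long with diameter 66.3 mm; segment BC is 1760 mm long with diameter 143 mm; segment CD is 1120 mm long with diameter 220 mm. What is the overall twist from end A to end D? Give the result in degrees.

1.13°

J_AB = π(0.0663)⁴/32 = 1.90×10^-6 m⁴; J_BC = π(0.143)⁴/32 = 4.11×10^-5 m⁴; J_CD = π(0.220)⁴/32 = 2.30×10^-4 m⁴.
θ = (T/G)·Σ L_i/J_i = (3250/42.8×10⁹)·(0.402/1.90×10^-6 + 1.76/4.11×10^-5 + 1.12/2.30×10^-4) = 0.01972 rad.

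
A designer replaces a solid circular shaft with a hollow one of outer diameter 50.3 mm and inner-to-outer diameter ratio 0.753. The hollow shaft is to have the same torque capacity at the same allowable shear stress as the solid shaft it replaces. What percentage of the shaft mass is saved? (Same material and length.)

Equal τ_max and T ⇒ the solid shaft needs d_s³ = d_o³(1−k⁴), so d_s = 50.3·(1−0.753⁴)^(1/3) = 44.20 mm.
Area ratio A_h/A_s = d_o²(1−k²)/d_s² = (1−k²)/(1−k⁴)^(2/3) = 0.5608.
Mass saving = 1 − 0.5608 = 43.9 %.

43.9 %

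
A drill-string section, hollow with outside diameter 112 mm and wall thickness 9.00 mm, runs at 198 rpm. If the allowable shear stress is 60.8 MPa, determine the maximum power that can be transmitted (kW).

175 kW

J = π(d_o⁴ − d_i⁴)/32 = π(0.112⁴ − 0.0940⁴)/32 = 7.783×10^-6 m⁴.
T_max = τ_allow·J/r = 6.08×10^7 × 7.783×10^-6 / 0.0560 = 8450 N·m.
ω = 2π·198/60 = 20.73 rad/s, so P_max = T_max·ω = 1.752×10^5 W.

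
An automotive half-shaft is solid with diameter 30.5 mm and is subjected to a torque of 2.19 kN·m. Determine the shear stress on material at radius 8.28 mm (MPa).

J = πd⁴/32 = π(0.0305)⁴/32 = 8.496×10^-8 m⁴.
Shear stress varies linearly with radius: τ = T·r/J = 2190 × 0.00828 / 8.496×10^-8 = 2.134×10^8 Pa.

213 MPa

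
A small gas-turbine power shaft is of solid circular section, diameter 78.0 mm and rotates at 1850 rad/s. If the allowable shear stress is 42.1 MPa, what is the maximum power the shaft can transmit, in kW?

7260 kW

J = πd⁴/32 = π(0.0780)⁴/32 = 3.634×10^-6 m⁴.
T_max = τ_allow·J/r = 4.21×10^7 × 3.634×10^-6 / 0.0390 = 3923 N·m.
ω = 1850 rad/s, so P_max = T_max·ω = 7.257×10^6 W.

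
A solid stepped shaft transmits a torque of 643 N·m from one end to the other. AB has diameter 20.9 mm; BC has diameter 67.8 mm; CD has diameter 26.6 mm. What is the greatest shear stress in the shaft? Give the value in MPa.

Under the same torque, τ_max = 16T/(πd³) is largest where d is smallest — segment AB (d = 20.9 mm).
τ_max = 16·643.0/(π·(0.0209)³) = 3.587×10^8 Pa.

359 MPa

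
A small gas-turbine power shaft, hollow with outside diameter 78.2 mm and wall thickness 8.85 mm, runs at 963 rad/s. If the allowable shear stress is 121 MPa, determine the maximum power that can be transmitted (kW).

7020 kW

J = π(d_o⁴ − d_i⁴)/32 = π(0.0782⁴ − 0.0605⁴)/32 = 2.356×10^-6 m⁴.
T_max = τ_allow·J/r = 1.21×10^8 × 2.356×10^-6 / 0.0391 = 7291 N·m.
ω = 963 rad/s, so P_max = T_max·ω = 7.021×10^6 W.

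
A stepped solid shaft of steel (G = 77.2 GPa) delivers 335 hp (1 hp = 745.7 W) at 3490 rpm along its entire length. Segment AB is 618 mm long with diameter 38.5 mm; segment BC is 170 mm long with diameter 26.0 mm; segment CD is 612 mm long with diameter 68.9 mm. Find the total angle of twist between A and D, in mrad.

61.4 mrad

ω = 2π·3490/60 = 365.5 rad/s, so T = P/ω = 335×745.7 / 365.5 = 683.5 N·m.
J_AB = π(0.0385)⁴/32 = 2.16×10^-7 m⁴; J_BC = π(0.0260)⁴/32 = 4.49×10^-8 m⁴; J_CD = π(0.0689)⁴/32 = 2.21×10^-6 m⁴.
θ = (T/G)·Σ L_i/J_i = (683.5/77.2×10⁹)·(0.618/2.16×10^-7 + 0.170/4.49×10^-8 + 0.612/2.21×10^-6) = 0.06137 rad.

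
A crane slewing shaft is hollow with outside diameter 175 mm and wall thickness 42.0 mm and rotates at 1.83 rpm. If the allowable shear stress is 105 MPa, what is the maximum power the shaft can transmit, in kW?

J = π(d_o⁴ − d_i⁴)/32 = π(0.175⁴ − 0.0910⁴)/32 = 8.534×10^-5 m⁴.
T_max = τ_allow·J/r = 1.05×10^8 × 8.534×10^-5 / 0.0875 = 102400 N·m.
ω = 2π·1.83/60 = 0.1916 rad/s, so P_max = T_max·ω = 1.963×10^4 W.

19.6 kW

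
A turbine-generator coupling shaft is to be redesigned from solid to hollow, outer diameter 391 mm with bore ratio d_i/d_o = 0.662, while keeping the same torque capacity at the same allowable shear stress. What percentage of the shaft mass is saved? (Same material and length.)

Equal τ_max and T ⇒ the solid shaft needs d_s³ = d_o³(1−k⁴), so d_s = 391·(1−0.662⁴)^(1/3) = 364.2 mm.
Area ratio A_h/A_s = d_o²(1−k²)/d_s² = (1−k²)/(1−k⁴)^(2/3) = 0.6476.
Mass saving = 1 − 0.6476 = 35.2 %.

35.2 %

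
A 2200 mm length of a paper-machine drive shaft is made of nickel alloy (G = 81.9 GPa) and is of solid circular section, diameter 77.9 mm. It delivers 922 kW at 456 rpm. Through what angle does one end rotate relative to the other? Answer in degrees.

8.22°

ω = 2π·456/60 = 47.75 rad/s, so T = P/ω = 922×10³ / 47.75 = 19310 N·m.
J = πd⁴/32 = π(0.0779)⁴/32 = 3.615×10^-6 m⁴.
θ = T·L/(G·J) = 19310 × 2.20 / (81.9×10⁹ × 3.615×10^-6) = 0.1435 rad.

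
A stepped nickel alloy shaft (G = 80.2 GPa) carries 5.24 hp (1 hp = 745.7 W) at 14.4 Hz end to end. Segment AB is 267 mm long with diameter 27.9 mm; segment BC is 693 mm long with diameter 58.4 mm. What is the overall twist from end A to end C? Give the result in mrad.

ω = 2π·14.4 = 90.48 rad/s, so T = P/ω = 5.24×745.7 / 90.48 = 43.19 N·m.
J_AB = π(0.0279)⁴/32 = 5.95×10^-8 m⁴; J_BC = π(0.0584)⁴/32 = 1.14×10^-6 m⁴.
θ = (T/G)·Σ L_i/J_i = (43.19/80.2×10⁹)·(0.267/5.95×10^-8 + 0.693/1.14×10^-6) = 2.744×10^-3 rad.

2.74 mrad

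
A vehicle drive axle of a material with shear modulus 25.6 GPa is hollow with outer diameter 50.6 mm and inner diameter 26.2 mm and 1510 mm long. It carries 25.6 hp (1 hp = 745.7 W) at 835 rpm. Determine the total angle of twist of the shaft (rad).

0.0216 rad

ω = 2π·835/60 = 87.44 rad/s, so T = P/ω = 25.6×745.7 / 87.44 = 218.3 N·m.
J = π(d_o⁴ − d_i⁴)/32 = π(0.0506⁴ − 0.0262⁴)/32 = 5.973×10^-7 m⁴.
θ = T·L/(G·J) = 218.3 × 1.51 / (25.6×10⁹ × 5.973×10^-7) = 0.02156 rad.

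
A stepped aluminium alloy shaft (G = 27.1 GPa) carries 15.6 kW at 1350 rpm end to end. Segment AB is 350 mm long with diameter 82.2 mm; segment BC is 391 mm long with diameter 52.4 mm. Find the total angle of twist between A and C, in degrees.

ω = 2π·1350/60 = 141.4 rad/s, so T = P/ω = 15.6×10³ / 141.4 = 110.3 N·m.
J_AB = π(0.0822)⁴/32 = 4.48×10^-6 m⁴; J_BC = π(0.0524)⁴/32 = 7.40×10^-7 m⁴.
θ = (T/G)·Σ L_i/J_i = (110.3/27.1×10⁹)·(0.350/4.48×10^-6 + 0.391/7.40×10^-7) = 2.469×10^-3 rad.

0.141°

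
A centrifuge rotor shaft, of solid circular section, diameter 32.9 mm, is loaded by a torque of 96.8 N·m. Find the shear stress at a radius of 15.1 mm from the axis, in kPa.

J = πd⁴/32 = π(0.0329)⁴/32 = 1.150×10^-7 m⁴.
Shear stress varies linearly with radius: τ = T·r/J = 96.80 × 0.0151 / 1.150×10^-7 = 1.271×10^7 Pa.

12700 kPa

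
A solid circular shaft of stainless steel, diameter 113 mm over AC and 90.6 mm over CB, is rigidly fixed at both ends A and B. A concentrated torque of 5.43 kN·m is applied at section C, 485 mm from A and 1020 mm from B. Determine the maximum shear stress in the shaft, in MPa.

16.0 MPa

Compatibility: T_A·a/J_AC = T_B·b/J_CB with T_A + T_B = T₀.
J_AC = 1.60×10^-5 m⁴, J_CB = 6.61×10^-6 m⁴, so T_A = T₀·(J_AC/a)/((J_AC/a)+(J_CB/b)) = 4538 N·m, T_B = 891.7 N·m.
τ in each portion: τ_AC = 1.60×10^7 Pa, τ_CB = 6.11×10^6 Pa; maximum is in AC.
τ_max = T_AC·r/J = 4538·0.0565/1.60×10^-5 = 1.602×10^7 Pa.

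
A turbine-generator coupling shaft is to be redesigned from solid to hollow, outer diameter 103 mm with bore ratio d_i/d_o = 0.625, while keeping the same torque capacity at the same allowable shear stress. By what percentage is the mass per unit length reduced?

32.0 %

Equal τ_max and T ⇒ the solid shaft needs d_s³ = d_o³(1−k⁴), so d_s = 103·(1−0.625⁴)^(1/3) = 97.47 mm.
Area ratio A_h/A_s = d_o²(1−k²)/d_s² = (1−k²)/(1−k⁴)^(2/3) = 0.6805.
Mass saving = 1 − 0.6805 = 32.0 %.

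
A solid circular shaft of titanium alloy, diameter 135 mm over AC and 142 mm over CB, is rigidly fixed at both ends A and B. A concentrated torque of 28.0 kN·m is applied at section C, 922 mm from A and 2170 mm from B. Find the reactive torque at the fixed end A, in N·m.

18400 N·m

Compatibility: T_A·a/J_AC = T_B·b/J_CB with T_A + T_B = T₀.
J_AC = 3.26×10^-5 m⁴, J_CB = 3.99×10^-5 m⁴, so T_A = T₀·(J_AC/a)/((J_AC/a)+(J_CB/b)) = 18420 N·m, T_B = 9580 N·m.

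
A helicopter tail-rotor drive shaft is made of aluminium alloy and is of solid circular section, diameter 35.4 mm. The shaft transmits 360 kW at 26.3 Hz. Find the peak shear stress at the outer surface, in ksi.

36.3 ksi

ω = 2π·26.3 = 165.2 rad/s, so T = P/ω = 360×10³ / 165.2 = 2179 N·m.
J = πd⁴/32 = π(0.0354)⁴/32 = 1.542×10^-7 m⁴.
τ_max = T·r/J = 2179 × 0.0177 / 1.542×10^-7 = 2.501×10^8 Pa.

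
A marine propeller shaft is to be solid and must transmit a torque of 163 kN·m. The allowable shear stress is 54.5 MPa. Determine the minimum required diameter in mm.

For a solid shaft τ_max = 16T/(πd³), so d = (16T/(π τ_allow))^(1/3) = (16·163000/(π·5.45×10^7))^(1/3) = 0.2479 m.

248 mm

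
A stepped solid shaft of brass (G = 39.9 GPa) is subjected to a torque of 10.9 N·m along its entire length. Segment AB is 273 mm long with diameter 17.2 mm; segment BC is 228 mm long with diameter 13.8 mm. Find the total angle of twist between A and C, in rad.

0.0262 rad

J_AB = π(0.0172)⁴/32 = 8.59×10^-9 m⁴; J_BC = π(0.0138)⁴/32 = 3.56×10^-9 m⁴.
θ = (T/G)·Σ L_i/J_i = (10.90/39.9×10⁹)·(0.273/8.59×10^-9 + 0.228/3.56×10^-9) = 0.02617 rad.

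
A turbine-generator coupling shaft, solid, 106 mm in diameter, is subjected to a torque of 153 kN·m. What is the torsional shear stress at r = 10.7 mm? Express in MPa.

132 MPa

J = πd⁴/32 = π(0.106)⁴/32 = 1.239×10^-5 m⁴.
Shear stress varies linearly with radius: τ = T·r/J = 153000 × 0.0107 / 1.239×10^-5 = 1.321×10^8 Pa.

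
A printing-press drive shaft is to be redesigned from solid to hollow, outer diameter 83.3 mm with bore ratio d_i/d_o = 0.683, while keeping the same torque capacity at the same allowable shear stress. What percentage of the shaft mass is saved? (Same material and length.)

37.2 %

Equal τ_max and T ⇒ the solid shaft needs d_s³ = d_o³(1−k⁴), so d_s = 83.3·(1−0.683⁴)^(1/3) = 76.76 mm.
Area ratio A_h/A_s = d_o²(1−k²)/d_s² = (1−k²)/(1−k⁴)^(2/3) = 0.6283.
Mass saving = 1 − 0.6283 = 37.2 %.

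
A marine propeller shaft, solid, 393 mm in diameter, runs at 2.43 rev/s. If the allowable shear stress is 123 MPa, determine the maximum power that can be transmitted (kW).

J = πd⁴/32 = π(0.393)⁴/32 = 2.342×10^-3 m⁴.
T_max = τ_allow·J/r = 1.23×10^8 × 2.342×10^-3 / 0.197 = 1.466e6 N·m.
ω = 2π·2.43 = 15.27 rad/s, so P_max = T_max·ω = 2.238×10^7 W.

22400 kW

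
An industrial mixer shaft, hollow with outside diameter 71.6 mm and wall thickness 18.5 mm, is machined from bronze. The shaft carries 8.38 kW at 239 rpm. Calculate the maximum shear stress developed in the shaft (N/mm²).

ω = 2π·239/60 = 25.03 rad/s, so T = P/ω = 8.38×10³ / 25.03 = 334.8 N·m.
J = π(d_o⁴ − d_i⁴)/32 = π(0.0716⁴ − 0.0346⁴)/32 = 2.439×10^-6 m⁴.
τ_max = T·r/J = 334.8 × 0.0358 / 2.439×10^-6 = 4.914×10^6 Pa.

4.91 N/mm²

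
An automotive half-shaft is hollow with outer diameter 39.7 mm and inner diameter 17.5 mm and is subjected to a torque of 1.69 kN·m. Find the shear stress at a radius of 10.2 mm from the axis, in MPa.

J = π(d_o⁴ − d_i⁴)/32 = π(0.0397⁴ − 0.0175⁴)/32 = 2.347×10^-7 m⁴.
Shear stress varies linearly with radius: τ = T·r/J = 1690 × 0.0102 / 2.347×10^-7 = 7.346×10^7 Pa.

73.5 MPa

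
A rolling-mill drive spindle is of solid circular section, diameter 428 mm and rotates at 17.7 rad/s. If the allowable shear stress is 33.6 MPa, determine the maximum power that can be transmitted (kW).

9160 kW

J = πd⁴/32 = π(0.428)⁴/32 = 3.294×10^-3 m⁴.
T_max = τ_allow·J/r = 3.36×10^7 × 3.294×10^-3 / 0.214 = 517200 N·m.
ω = 17.7 rad/s, so P_max = T_max·ω = 9.155×10^6 W.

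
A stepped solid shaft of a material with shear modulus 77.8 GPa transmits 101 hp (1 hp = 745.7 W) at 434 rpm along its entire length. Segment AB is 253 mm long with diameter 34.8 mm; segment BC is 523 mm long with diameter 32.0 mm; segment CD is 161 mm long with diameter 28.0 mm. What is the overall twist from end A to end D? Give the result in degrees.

ω = 2π·434/60 = 45.45 rad/s, so T = P/ω = 101×745.7 / 45.45 = 1657 N·m.
J_AB = π(0.0348)⁴/32 = 1.44×10^-7 m⁴; J_BC = π(0.0320)⁴/32 = 1.03×10^-7 m⁴; J_CD = π(0.0280)⁴/32 = 6.03×10^-8 m⁴.
θ = (T/G)·Σ L_i/J_i = (1657/77.8×10⁹)·(0.253/1.44×10^-7 + 0.523/1.03×10^-7 + 0.161/6.03×10^-8) = 0.2025 rad.

11.6°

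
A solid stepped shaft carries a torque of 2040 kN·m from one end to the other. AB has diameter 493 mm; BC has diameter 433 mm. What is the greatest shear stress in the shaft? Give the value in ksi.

Under the same torque, τ_max = 16T/(πd³) is largest where d is smallest — segment BC (d = 433 mm).
τ_max = 16·2.040e6/(π·(0.433)³) = 1.280×10^8 Pa.

18.6 ksi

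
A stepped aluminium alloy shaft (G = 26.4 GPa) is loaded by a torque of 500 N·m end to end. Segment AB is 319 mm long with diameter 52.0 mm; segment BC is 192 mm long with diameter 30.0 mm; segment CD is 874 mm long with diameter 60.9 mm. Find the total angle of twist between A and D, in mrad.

J_AB = π(0.0520)⁴/32 = 7.18×10^-7 m⁴; J_BC = π(0.0300)⁴/32 = 7.95×10^-8 m⁴; J_CD = π(0.0609)⁴/32 = 1.35×10^-6 m⁴.
θ = (T/G)·Σ L_i/J_i = (500.0/26.4×10⁹)·(0.319/7.18×10^-7 + 0.192/7.95×10^-8 + 0.874/1.35×10^-6) = 0.06640 rad.

66.4 mrad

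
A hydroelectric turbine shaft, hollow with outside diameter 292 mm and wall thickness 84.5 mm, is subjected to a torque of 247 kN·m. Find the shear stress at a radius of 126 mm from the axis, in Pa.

4.50e7 Pa

J = π(d_o⁴ − d_i⁴)/32 = π(0.292⁴ − 0.123⁴)/32 = 6.913×10^-4 m⁴.
Shear stress varies linearly with radius: τ = T·r/J = 247000 × 0.126 / 6.913×10^-4 = 4.502×10^7 Pa.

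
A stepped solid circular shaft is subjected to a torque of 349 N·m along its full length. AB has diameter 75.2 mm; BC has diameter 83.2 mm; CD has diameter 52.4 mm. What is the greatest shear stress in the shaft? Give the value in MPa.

Under the same torque, τ_max = 16T/(πd³) is largest where d is smallest — segment CD (d = 52.4 mm).
τ_max = 16·349.0/(π·(0.0524)³) = 1.235×10^7 Pa.

12.4 MPa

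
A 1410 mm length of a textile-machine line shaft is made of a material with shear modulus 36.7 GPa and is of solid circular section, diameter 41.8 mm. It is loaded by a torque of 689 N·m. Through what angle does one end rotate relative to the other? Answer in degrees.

J = πd⁴/32 = π(0.0418)⁴/32 = 2.997×10^-7 m⁴.
θ = T·L/(G·J) = 689.0 × 1.41 / (36.7×10⁹ × 2.997×10^-7) = 0.08832 rad.

5.06°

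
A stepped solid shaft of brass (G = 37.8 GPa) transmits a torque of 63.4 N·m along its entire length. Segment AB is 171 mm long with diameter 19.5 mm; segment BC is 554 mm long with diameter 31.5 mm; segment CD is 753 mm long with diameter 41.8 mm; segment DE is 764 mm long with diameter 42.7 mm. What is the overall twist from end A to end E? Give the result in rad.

J_AB = π(0.0195)⁴/32 = 1.42×10^-8 m⁴; J_BC = π(0.0315)⁴/32 = 9.67×10^-8 m⁴; J_CD = π(0.0418)⁴/32 = 3.00×10^-7 m⁴; J_DE = π(0.0427)⁴/32 = 3.26×10^-7 m⁴.
θ = (T/G)·Σ L_i/J_i = (63.40/37.8×10⁹)·(0.171/1.42×10^-8 + 0.554/9.67×10^-8 + 0.753/3.00×10^-7 + 0.764/3.26×10^-7) = 0.03796 rad.

0.0380 rad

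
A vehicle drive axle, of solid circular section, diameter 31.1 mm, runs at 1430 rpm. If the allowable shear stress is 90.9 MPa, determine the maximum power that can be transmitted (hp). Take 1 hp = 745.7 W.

J = πd⁴/32 = π(0.0311)⁴/32 = 9.184×10^-8 m⁴.
T_max = τ_allow·J/r = 9.09×10^7 × 9.184×10^-8 / 0.0156 = 536.9 N·m.
ω = 2π·1430/60 = 149.7 rad/s, so P_max = T_max·ω = 8.040×10^4 W.

108 hp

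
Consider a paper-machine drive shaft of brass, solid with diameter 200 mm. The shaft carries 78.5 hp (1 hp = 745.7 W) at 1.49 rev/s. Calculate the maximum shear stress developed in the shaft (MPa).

3.98 MPa

ω = 2π·1.49 = 9.362 rad/s, so T = P/ω = 78.5×745.7 / 9.362 = 6253 N·m.
J = πd⁴/32 = π(0.200)⁴/32 = 1.571×10^-4 m⁴.
τ_max = T·r/J = 6253 × 0.100 / 1.571×10^-4 = 3.981×10^6 Pa.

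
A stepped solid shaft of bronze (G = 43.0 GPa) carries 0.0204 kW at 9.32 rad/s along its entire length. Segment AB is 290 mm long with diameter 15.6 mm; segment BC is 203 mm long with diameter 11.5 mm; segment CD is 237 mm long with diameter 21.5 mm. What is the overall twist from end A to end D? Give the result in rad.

ω = 9.32 rad/s, so T = P/ω = 0.0204×10³ / 9.320 = 2.189 N·m.
J_AB = π(0.0156)⁴/32 = 5.81×10^-9 m⁴; J_BC = π(0.0115)⁴/32 = 1.72×10^-9 m⁴; J_CD = π(0.0215)⁴/32 = 2.10×10^-8 m⁴.
θ = (T/G)·Σ L_i/J_i = (2.189/43.0×10⁹)·(0.290/5.81×10^-9 + 0.203/1.72×10^-9 + 0.237/2.10×10^-8) = 9.132×10^-3 rad.

0.00913 rad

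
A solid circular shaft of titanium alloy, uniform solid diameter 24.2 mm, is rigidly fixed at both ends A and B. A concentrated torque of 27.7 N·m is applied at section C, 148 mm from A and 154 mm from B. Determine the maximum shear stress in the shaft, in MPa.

With uniform GJ and both ends fixed, compatibility θ_AC = θ_CB gives T_A·a = T_B·b, together with T_A + T_B = T₀.
T_A = T₀·b/(a+b) = 27.70·154/302.0 = 14.13 N·m; T_B = 13.57 N·m.
τ in each portion: τ_AC = 5.08×10^6 Pa, τ_CB = 4.88×10^6 Pa; maximum is in AC.
τ_max = T_AC·r/J = 14.13·0.0121/3.37×10^-8 = 5.076×10^6 Pa.

5.08 MPa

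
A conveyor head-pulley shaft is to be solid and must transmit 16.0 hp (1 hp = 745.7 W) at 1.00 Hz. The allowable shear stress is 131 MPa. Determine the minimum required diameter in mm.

ω = 2π·1.00 = 6.283 rad/s, so T = P/ω = 16.0×745.7 / 6.283 = 1899 N·m.
For a solid shaft τ_max = 16T/(πd³), so d = (16T/(π τ_allow))^(1/3) = (16·1899/(π·1.31×10^8))^(1/3) = 0.04195 m.

42.0 mm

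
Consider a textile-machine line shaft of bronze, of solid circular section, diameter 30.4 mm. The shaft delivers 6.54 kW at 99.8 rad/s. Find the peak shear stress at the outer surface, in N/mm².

11.9 N/mm²

ω = 99.8 rad/s, so T = P/ω = 6.54×10³ / 99.80 = 65.53 N·m.
J = πd⁴/32 = π(0.0304)⁴/32 = 8.385×10^-8 m⁴.
τ_max = T·r/J = 65.53 × 0.0152 / 8.385×10^-8 = 1.188×10^7 Pa.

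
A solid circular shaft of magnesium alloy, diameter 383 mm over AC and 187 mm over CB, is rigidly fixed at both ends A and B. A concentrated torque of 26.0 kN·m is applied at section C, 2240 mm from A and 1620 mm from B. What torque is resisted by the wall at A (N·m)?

Compatibility: T_A·a/J_AC = T_B·b/J_CB with T_A + T_B = T₀.
J_AC = 2.11×10^-3 m⁴, J_CB = 1.20×10^-4 m⁴, so T_A = T₀·(J_AC/a)/((J_AC/a)+(J_CB/b)) = 24110 N·m, T_B = 1894 N·m.

24100 N·m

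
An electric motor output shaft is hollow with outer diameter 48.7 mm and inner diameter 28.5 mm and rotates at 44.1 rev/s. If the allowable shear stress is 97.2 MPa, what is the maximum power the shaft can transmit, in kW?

539 kW

J = π(d_o⁴ − d_i⁴)/32 = π(0.0487⁴ − 0.0285⁴)/32 = 4.875×10^-7 m⁴.
T_max = τ_allow·J/r = 9.72×10^7 × 4.875×10^-7 / 0.0244 = 1946 N·m.
ω = 2π·44.1 = 277.1 rad/s, so P_max = T_max·ω = 5.392×10^5 W.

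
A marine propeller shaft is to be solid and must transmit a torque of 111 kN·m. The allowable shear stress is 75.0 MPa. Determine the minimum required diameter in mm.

For a solid shaft τ_max = 16T/(πd³), so d = (16T/(π τ_allow))^(1/3) = (16·111000/(π·7.50×10^7))^(1/3) = 0.1961 m.

196 mm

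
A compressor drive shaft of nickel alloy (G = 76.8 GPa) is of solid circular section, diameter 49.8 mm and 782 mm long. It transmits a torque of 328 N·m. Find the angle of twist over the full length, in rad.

0.00553 rad

J = πd⁴/32 = π(0.0498)⁴/32 = 6.038×10^-7 m⁴.
θ = T·L/(G·J) = 328.0 × 0.782 / (76.8×10⁹ × 6.038×10^-7) = 5.531×10^-3 rad.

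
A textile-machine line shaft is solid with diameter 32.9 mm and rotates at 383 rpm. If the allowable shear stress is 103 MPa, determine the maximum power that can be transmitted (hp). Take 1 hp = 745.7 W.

J = πd⁴/32 = π(0.0329)⁴/32 = 1.150×10^-7 m⁴.
T_max = τ_allow·J/r = 1.03×10^8 × 1.150×10^-7 / 0.0164 = 720.2 N·m.
ω = 2π·383/60 = 40.11 rad/s, so P_max = T_max·ω = 2.889×10^4 W.

38.7 hp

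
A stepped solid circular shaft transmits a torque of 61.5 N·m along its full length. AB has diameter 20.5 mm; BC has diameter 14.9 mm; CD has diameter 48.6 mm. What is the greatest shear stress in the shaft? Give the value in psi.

Under the same torque, τ_max = 16T/(πd³) is largest where d is smallest — segment BC (d = 14.9 mm).
τ_max = 16·61.50/(π·(0.0149)³) = 9.469×10^7 Pa.

13700 psi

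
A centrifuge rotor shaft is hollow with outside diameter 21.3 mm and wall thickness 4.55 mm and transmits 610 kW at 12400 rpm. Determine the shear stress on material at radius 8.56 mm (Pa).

ω = 2π·12400/60 = 1299 rad/s, so T = P/ω = 610×10³ / 1299 = 469.8 N·m.
J = π(d_o⁴ − d_i⁴)/32 = π(0.0213⁴ − 0.0122⁴)/32 = 1.803×10^-8 m⁴.
Shear stress varies linearly with radius: τ = T·r/J = 469.8 × 0.00856 / 1.803×10^-8 = 2.230×10^8 Pa.

2.23e8 Pa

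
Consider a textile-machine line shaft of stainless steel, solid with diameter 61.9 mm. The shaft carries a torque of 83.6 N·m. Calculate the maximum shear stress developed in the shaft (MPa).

J = πd⁴/32 = π(0.0619)⁴/32 = 1.441×10^-6 m⁴.
τ_max = T·r/J = 83.60 × 0.0309 / 1.441×10^-6 = 1.795×10^6 Pa.

1.80 MPa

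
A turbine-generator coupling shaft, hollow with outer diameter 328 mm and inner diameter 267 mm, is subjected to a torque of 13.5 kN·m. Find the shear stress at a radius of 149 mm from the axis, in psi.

458 psi

J = π(d_o⁴ − d_i⁴)/32 = π(0.328⁴ − 0.267⁴)/32 = 6.374×10^-4 m⁴.
Shear stress varies linearly with radius: τ = T·r/J = 13500 × 0.149 / 6.374×10^-4 = 3.156×10^6 Pa.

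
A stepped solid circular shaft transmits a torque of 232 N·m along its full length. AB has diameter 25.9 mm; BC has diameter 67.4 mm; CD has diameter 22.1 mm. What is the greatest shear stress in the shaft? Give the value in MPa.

109 MPa

Under the same torque, τ_max = 16T/(πd³) is largest where d is smallest — segment CD (d = 22.1 mm).
τ_max = 16·232.0/(π·(0.0221)³) = 1.095×10^8 Pa.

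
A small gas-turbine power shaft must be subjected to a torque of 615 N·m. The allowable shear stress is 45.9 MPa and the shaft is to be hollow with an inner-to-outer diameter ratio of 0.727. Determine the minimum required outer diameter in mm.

45.6 mm

For a hollow shaft with d_i/d_o = 0.727: τ_max = 16T/(π d_o³ (1−k⁴)), so d_o = [16T/(π τ_allow (1−k⁴))]^(1/3) = [16·615.0/(π·4.59×10^7·0.7207)]^(1/3) = 0.04558 m.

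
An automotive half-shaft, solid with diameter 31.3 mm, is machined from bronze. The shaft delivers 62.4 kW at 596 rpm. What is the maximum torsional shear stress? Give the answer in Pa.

ω = 2π·596/60 = 62.41 rad/s, so T = P/ω = 62.4×10³ / 62.41 = 999.8 N·m.
J = πd⁴/32 = π(0.0313)⁴/32 = 9.423×10^-8 m⁴.
τ_max = T·r/J = 999.8 × 0.0157 / 9.423×10^-8 = 1.661×10^8 Pa.

1.66e8 Pa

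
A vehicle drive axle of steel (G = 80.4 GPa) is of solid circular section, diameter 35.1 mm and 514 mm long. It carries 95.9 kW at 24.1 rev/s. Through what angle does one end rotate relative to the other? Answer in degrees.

1.56°

ω = 2π·24.1 = 151.4 rad/s, so T = P/ω = 95.9×10³ / 151.4 = 633.3 N·m.
J = πd⁴/32 = π(0.0351)⁴/32 = 1.490×10^-7 m⁴.
θ = T·L/(G·J) = 633.3 × 0.514 / (80.4×10⁹ × 1.490×10^-7) = 0.02717 rad.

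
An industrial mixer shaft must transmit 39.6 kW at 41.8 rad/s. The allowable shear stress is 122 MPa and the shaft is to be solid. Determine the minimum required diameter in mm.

34.1 mm

ω = 41.8 rad/s, so T = P/ω = 39.6×10³ / 41.80 = 947.4 N·m.
For a solid shaft τ_max = 16T/(πd³), so d = (16T/(π τ_allow))^(1/3) = (16·947.4/(π·1.22×10^8))^(1/3) = 0.03407 m.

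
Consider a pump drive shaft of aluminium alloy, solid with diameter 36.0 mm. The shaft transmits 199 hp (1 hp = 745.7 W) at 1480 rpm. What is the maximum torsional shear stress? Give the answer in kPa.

105000 kPa

ω = 2π·1480/60 = 155.0 rad/s, so T = P/ω = 199×745.7 / 155.0 = 957.5 N·m.
J = πd⁴/32 = π(0.0360)⁴/32 = 1.649×10^-7 m⁴.
τ_max = T·r/J = 957.5 × 0.0180 / 1.649×10^-7 = 1.045×10^8 Pa.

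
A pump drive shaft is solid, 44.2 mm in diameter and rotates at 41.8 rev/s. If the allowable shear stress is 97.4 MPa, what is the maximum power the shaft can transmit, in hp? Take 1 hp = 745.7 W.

J = πd⁴/32 = π(0.0442)⁴/32 = 3.747×10^-7 m⁴.
T_max = τ_allow·J/r = 9.74×10^7 × 3.747×10^-7 / 0.0221 = 1651 N·m.
ω = 2π·41.8 = 262.6 rad/s, so P_max = T_max·ω = 4.337×10^5 W.

582 hp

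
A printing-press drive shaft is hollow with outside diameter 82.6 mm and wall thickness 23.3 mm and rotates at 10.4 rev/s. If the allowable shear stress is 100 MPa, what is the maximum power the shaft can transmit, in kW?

J = π(d_o⁴ − d_i⁴)/32 = π(0.0826⁴ − 0.0360⁴)/32 = 4.405×10^-6 m⁴.
T_max = τ_allow·J/r = 1.00×10^8 × 4.405×10^-6 / 0.0413 = 10670 N·m.
ω = 2π·10.4 = 65.35 rad/s, so P_max = T_max·ω = 6.970×10^5 W.

697 kW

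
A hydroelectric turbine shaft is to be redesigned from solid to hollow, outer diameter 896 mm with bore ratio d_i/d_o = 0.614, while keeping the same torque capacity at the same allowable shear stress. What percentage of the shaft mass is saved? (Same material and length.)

31.0 %

Equal τ_max and T ⇒ the solid shaft needs d_s³ = d_o³(1−k⁴), so d_s = 896·(1−0.614⁴)^(1/3) = 851.4 mm.
Area ratio A_h/A_s = d_o²(1−k²)/d_s² = (1−k²)/(1−k⁴)^(2/3) = 0.6900.
Mass saving = 1 − 0.6900 = 31.0 %.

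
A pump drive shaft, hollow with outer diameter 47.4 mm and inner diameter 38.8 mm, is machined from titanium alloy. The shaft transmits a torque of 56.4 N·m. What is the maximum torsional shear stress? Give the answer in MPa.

4.89 MPa

J = π(d_o⁴ − d_i⁴)/32 = π(0.0474⁴ − 0.0388⁴)/32 = 2.731×10^-7 m⁴.
τ_max = T·r/J = 56.40 × 0.0237 / 2.731×10^-7 = 4.895×10^6 Pa.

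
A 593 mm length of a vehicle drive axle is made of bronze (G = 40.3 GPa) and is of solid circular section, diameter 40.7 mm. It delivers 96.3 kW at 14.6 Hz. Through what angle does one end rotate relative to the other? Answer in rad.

0.0573 rad

ω = 2π·14.6 = 91.73 rad/s, so T = P/ω = 96.3×10³ / 91.73 = 1050 N·m.
J = πd⁴/32 = π(0.0407)⁴/32 = 2.694×10^-7 m⁴.
θ = T·L/(G·J) = 1050 × 0.593 / (40.3×10⁹ × 2.694×10^-7) = 0.05734 rad.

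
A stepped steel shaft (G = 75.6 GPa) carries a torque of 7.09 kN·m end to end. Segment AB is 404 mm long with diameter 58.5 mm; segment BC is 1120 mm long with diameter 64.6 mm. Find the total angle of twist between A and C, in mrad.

94.4 mrad

J_AB = π(0.0585)⁴/32 = 1.15×10^-6 m⁴; J_BC = π(0.0646)⁴/32 = 1.71×10^-6 m⁴.
θ = (T/G)·Σ L_i/J_i = (7090/75.6×10⁹)·(0.404/1.15×10^-6 + 1.12/1.71×10^-6) = 0.09439 rad.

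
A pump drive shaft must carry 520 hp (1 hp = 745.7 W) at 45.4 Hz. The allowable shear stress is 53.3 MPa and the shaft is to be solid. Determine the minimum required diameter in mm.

ω = 2π·45.4 = 285.3 rad/s, so T = P/ω = 520×745.7 / 285.3 = 1359 N·m.
For a solid shaft τ_max = 16T/(πd³), so d = (16T/(π τ_allow))^(1/3) = (16·1359/(π·5.33×10^7))^(1/3) = 0.05064 m.

50.6 mm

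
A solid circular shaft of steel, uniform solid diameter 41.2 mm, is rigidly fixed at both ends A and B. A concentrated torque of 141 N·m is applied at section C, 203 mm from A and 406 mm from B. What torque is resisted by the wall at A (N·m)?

94.0 N·m

With uniform GJ and both ends fixed, compatibility θ_AC = θ_CB gives T_A·a = T_B·b, together with T_A + T_B = T₀.
T_A = T₀·b/(a+b) = 141.0·406/609.0 = 94.00 N·m; T_B = 47.00 N·m.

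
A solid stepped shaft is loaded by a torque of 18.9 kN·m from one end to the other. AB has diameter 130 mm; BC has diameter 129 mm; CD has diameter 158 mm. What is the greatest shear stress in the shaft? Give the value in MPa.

44.8 MPa

Under the same torque, τ_max = 16T/(πd³) is largest where d is smallest — segment BC (d = 129 mm).
τ_max = 16·18900/(π·(0.129)³) = 4.484×10^7 Pa.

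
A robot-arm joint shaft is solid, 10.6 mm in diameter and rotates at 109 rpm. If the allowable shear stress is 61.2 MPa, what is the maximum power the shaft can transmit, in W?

163 W

J = πd⁴/32 = π(0.0106)⁴/32 = 1.239×10^-9 m⁴.
T_max = τ_allow·J/r = 6.12×10^7 × 1.239×10^-9 / 0.00530 = 14.31 N·m.
ω = 2π·109/60 = 11.41 rad/s, so P_max = T_max·ω = 163.4 W.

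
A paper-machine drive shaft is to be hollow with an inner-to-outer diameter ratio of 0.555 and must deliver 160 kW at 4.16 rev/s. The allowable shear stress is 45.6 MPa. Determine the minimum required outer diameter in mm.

ω = 2π·4.16 = 26.14 rad/s, so T = P/ω = 160×10³ / 26.14 = 6121 N·m.
For a hollow shaft with d_i/d_o = 0.555: τ_max = 16T/(π d_o³ (1−k⁴)), so d_o = [16T/(π τ_allow (1−k⁴))]^(1/3) = [16·6121/(π·4.56×10^7·0.9051)]^(1/3) = 0.09107 m.

91.1 mm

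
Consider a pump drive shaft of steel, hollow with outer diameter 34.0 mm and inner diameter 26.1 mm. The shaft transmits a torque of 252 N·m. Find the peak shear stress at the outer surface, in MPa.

50.0 MPa

J = π(d_o⁴ − d_i⁴)/32 = π(0.0340⁴ − 0.0261⁴)/32 = 8.564×10^-8 m⁴.
τ_max = T·r/J = 252.0 × 0.0170 / 8.564×10^-8 = 5.003×10^7 Pa.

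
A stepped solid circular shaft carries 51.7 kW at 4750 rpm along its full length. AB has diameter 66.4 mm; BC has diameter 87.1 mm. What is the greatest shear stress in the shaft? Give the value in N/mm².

1.81 N/mm²

ω = 2π·4750/60 = 497.4 rad/s, so T = P/ω = 51.7×10³ / 497.4 = 103.9 N·m.
Under the same torque, τ_max = 16T/(πd³) is largest where d is smallest — segment AB (d = 66.4 mm).
τ_max = 16·103.9/(π·(0.0664)³) = 1.808×10^6 Pa.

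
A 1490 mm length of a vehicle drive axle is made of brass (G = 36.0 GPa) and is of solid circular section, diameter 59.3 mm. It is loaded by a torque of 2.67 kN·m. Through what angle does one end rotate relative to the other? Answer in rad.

J = πd⁴/32 = π(0.0593)⁴/32 = 1.214×10^-6 m⁴.
θ = T·L/(G·J) = 2670 × 1.49 / (36.0×10⁹ × 1.214×10^-6) = 0.09103 rad.

0.0910 rad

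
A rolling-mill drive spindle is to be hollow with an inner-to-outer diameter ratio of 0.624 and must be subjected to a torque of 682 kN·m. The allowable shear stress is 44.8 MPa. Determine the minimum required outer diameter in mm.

450 mm

For a hollow shaft with d_i/d_o = 0.624: τ_max = 16T/(π d_o³ (1−k⁴)), so d_o = [16T/(π τ_allow (1−k⁴))]^(1/3) = [16·682000/(π·4.48×10^7·0.8484)]^(1/3) = 0.4504 m.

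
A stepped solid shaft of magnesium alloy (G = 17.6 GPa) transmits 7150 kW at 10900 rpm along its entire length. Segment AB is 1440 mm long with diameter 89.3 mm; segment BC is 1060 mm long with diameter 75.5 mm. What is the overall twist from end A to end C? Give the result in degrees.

11.5°

ω = 2π·10900/60 = 1141 rad/s, so T = P/ω = 7150×10³ / 1141 = 6264 N·m.
J_AB = π(0.0893)⁴/32 = 6.24×10^-6 m⁴; J_BC = π(0.0755)⁴/32 = 3.19×10^-6 m⁴.
θ = (T/G)·Σ L_i/J_i = (6264/17.6×10⁹)·(1.44/6.24×10^-6 + 1.06/3.19×10^-6) = 0.2004 rad.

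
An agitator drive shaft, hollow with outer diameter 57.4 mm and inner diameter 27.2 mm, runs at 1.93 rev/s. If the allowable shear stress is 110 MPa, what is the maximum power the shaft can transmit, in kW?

J = π(d_o⁴ − d_i⁴)/32 = π(0.0574⁴ − 0.0272⁴)/32 = 1.012×10^-6 m⁴.
T_max = τ_allow·J/r = 1.10×10^8 × 1.012×10^-6 / 0.0287 = 3879 N·m.
ω = 2π·1.93 = 12.13 rad/s, so P_max = T_max·ω = 4.704×10^4 W.

47.0 kW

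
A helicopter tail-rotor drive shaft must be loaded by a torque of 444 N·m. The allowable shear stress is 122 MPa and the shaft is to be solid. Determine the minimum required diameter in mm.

For a solid shaft τ_max = 16T/(πd³), so d = (16T/(π τ_allow))^(1/3) = (16·444.0/(π·1.22×10^8))^(1/3) = 0.02646 m.

26.5 mm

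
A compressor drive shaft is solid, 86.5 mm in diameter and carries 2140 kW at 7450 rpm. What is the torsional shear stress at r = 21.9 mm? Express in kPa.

ω = 2π·7450/60 = 780.2 rad/s, so T = P/ω = 2140×10³ / 780.2 = 2743 N·m.
J = πd⁴/32 = π(0.0865)⁴/32 = 5.496×10^-6 m⁴.
Shear stress varies linearly with radius: τ = T·r/J = 2743 × 0.0219 / 5.496×10^-6 = 1.093×10^7 Pa.

10900 kPa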